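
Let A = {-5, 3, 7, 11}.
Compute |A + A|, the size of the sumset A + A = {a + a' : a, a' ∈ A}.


A + A = {a + a' : a, a' ∈ A}; |A| = 4.
General bounds: 2|A| - 1 ≤ |A + A| ≤ |A|(|A|+1)/2, i.e. 7 ≤ |A + A| ≤ 10.
Lower bound 2|A|-1 is attained iff A is an arithmetic progression.
Enumerate sums a + a' for a ≤ a' (symmetric, so this suffices):
a = -5: -5+-5=-10, -5+3=-2, -5+7=2, -5+11=6
a = 3: 3+3=6, 3+7=10, 3+11=14
a = 7: 7+7=14, 7+11=18
a = 11: 11+11=22
Distinct sums: {-10, -2, 2, 6, 10, 14, 18, 22}
|A + A| = 8

|A + A| = 8


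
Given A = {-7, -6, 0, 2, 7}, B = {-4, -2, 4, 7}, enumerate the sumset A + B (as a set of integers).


A + B = {a + b : a ∈ A, b ∈ B}.
Enumerate all |A|·|B| = 5·4 = 20 pairs (a, b) and collect distinct sums.
a = -7: -7+-4=-11, -7+-2=-9, -7+4=-3, -7+7=0
a = -6: -6+-4=-10, -6+-2=-8, -6+4=-2, -6+7=1
a = 0: 0+-4=-4, 0+-2=-2, 0+4=4, 0+7=7
a = 2: 2+-4=-2, 2+-2=0, 2+4=6, 2+7=9
a = 7: 7+-4=3, 7+-2=5, 7+4=11, 7+7=14
Collecting distinct sums: A + B = {-11, -10, -9, -8, -4, -3, -2, 0, 1, 3, 4, 5, 6, 7, 9, 11, 14}
|A + B| = 17

A + B = {-11, -10, -9, -8, -4, -3, -2, 0, 1, 3, 4, 5, 6, 7, 9, 11, 14}


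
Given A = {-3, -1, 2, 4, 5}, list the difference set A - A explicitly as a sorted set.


A - A = {a - a' : a, a' ∈ A}.
Compute a - a' for each ordered pair (a, a'):
a = -3: -3--3=0, -3--1=-2, -3-2=-5, -3-4=-7, -3-5=-8
a = -1: -1--3=2, -1--1=0, -1-2=-3, -1-4=-5, -1-5=-6
a = 2: 2--3=5, 2--1=3, 2-2=0, 2-4=-2, 2-5=-3
a = 4: 4--3=7, 4--1=5, 4-2=2, 4-4=0, 4-5=-1
a = 5: 5--3=8, 5--1=6, 5-2=3, 5-4=1, 5-5=0
Collecting distinct values (and noting 0 appears from a-a):
A - A = {-8, -7, -6, -5, -3, -2, -1, 0, 1, 2, 3, 5, 6, 7, 8}
|A - A| = 15

A - A = {-8, -7, -6, -5, -3, -2, -1, 0, 1, 2, 3, 5, 6, 7, 8}


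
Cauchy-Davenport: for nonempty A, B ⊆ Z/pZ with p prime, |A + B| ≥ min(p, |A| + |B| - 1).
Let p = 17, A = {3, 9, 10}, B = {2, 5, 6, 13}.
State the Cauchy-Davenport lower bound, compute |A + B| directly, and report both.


Cauchy-Davenport: |A + B| ≥ min(p, |A| + |B| - 1) for A, B nonempty in Z/pZ.
|A| = 3, |B| = 4, p = 17.
CD lower bound = min(17, 3 + 4 - 1) = min(17, 6) = 6.
Compute A + B mod 17 directly:
a = 3: 3+2=5, 3+5=8, 3+6=9, 3+13=16
a = 9: 9+2=11, 9+5=14, 9+6=15, 9+13=5
a = 10: 10+2=12, 10+5=15, 10+6=16, 10+13=6
A + B = {5, 6, 8, 9, 11, 12, 14, 15, 16}, so |A + B| = 9.
Verify: 9 ≥ 6? Yes ✓.

CD lower bound = 6, actual |A + B| = 9.


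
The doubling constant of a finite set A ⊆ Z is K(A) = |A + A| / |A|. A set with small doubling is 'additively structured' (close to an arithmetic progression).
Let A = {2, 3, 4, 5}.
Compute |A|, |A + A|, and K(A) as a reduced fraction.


|A| = 4.
Compute A + A by enumerating all 16 pairs.
A + A = {4, 5, 6, 7, 8, 9, 10}, so |A + A| = 7.
K = |A + A| / |A| = 7/4 (already in lowest terms) ≈ 1.7500.
Reference: AP of size 4 gives K = 7/4 ≈ 1.7500; a fully generic set of size 4 gives K ≈ 2.5000.

|A| = 4, |A + A| = 7, K = 7/4.


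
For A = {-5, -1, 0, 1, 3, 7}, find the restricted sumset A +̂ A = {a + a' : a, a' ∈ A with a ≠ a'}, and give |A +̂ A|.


Restricted sumset: A +̂ A = {a + a' : a ∈ A, a' ∈ A, a ≠ a'}.
Equivalently, take A + A and drop any sum 2a that is achievable ONLY as a + a for a ∈ A (i.e. sums representable only with equal summands).
Enumerate pairs (a, a') with a < a' (symmetric, so each unordered pair gives one sum; this covers all a ≠ a'):
  -5 + -1 = -6
  -5 + 0 = -5
  -5 + 1 = -4
  -5 + 3 = -2
  -5 + 7 = 2
  -1 + 0 = -1
  -1 + 1 = 0
  -1 + 3 = 2
  -1 + 7 = 6
  0 + 1 = 1
  0 + 3 = 3
  0 + 7 = 7
  1 + 3 = 4
  1 + 7 = 8
  3 + 7 = 10
Collected distinct sums: {-6, -5, -4, -2, -1, 0, 1, 2, 3, 4, 6, 7, 8, 10}
|A +̂ A| = 14
(Reference bound: |A +̂ A| ≥ 2|A| - 3 for |A| ≥ 2, with |A| = 6 giving ≥ 9.)

|A +̂ A| = 14


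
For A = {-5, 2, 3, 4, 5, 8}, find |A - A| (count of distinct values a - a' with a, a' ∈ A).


A - A = {a - a' : a, a' ∈ A}; |A| = 6.
Bounds: 2|A|-1 ≤ |A - A| ≤ |A|² - |A| + 1, i.e. 11 ≤ |A - A| ≤ 31.
Note: 0 ∈ A - A always (from a - a). The set is symmetric: if d ∈ A - A then -d ∈ A - A.
Enumerate nonzero differences d = a - a' with a > a' (then include -d):
Positive differences: {1, 2, 3, 4, 5, 6, 7, 8, 9, 10, 13}
Full difference set: {0} ∪ (positive diffs) ∪ (negative diffs).
|A - A| = 1 + 2·11 = 23 (matches direct enumeration: 23).

|A - A| = 23


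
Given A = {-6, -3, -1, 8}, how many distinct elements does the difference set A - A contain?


A - A = {a - a' : a, a' ∈ A}; |A| = 4.
Bounds: 2|A|-1 ≤ |A - A| ≤ |A|² - |A| + 1, i.e. 7 ≤ |A - A| ≤ 13.
Note: 0 ∈ A - A always (from a - a). The set is symmetric: if d ∈ A - A then -d ∈ A - A.
Enumerate nonzero differences d = a - a' with a > a' (then include -d):
Positive differences: {2, 3, 5, 9, 11, 14}
Full difference set: {0} ∪ (positive diffs) ∪ (negative diffs).
|A - A| = 1 + 2·6 = 13 (matches direct enumeration: 13).

|A - A| = 13


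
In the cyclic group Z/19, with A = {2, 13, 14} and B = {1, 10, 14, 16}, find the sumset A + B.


Work in Z/19Z: reduce every sum a + b modulo 19.
Enumerate all 12 pairs:
a = 2: 2+1=3, 2+10=12, 2+14=16, 2+16=18
a = 13: 13+1=14, 13+10=4, 13+14=8, 13+16=10
a = 14: 14+1=15, 14+10=5, 14+14=9, 14+16=11
Distinct residues collected: {3, 4, 5, 8, 9, 10, 11, 12, 14, 15, 16, 18}
|A + B| = 12 (out of 19 total residues).

A + B = {3, 4, 5, 8, 9, 10, 11, 12, 14, 15, 16, 18}


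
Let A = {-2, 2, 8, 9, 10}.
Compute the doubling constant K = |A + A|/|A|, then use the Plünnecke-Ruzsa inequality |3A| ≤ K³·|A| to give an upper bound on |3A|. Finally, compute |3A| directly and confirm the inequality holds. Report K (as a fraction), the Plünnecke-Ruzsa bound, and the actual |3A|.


|A| = 5.
Step 1: Compute A + A by enumerating all 25 pairs.
A + A = {-4, 0, 4, 6, 7, 8, 10, 11, 12, 16, 17, 18, 19, 20}, so |A + A| = 14.
Step 2: Doubling constant K = |A + A|/|A| = 14/5 = 14/5 ≈ 2.8000.
Step 3: Plünnecke-Ruzsa gives |3A| ≤ K³·|A| = (2.8000)³ · 5 ≈ 109.7600.
Step 4: Compute 3A = A + A + A directly by enumerating all triples (a,b,c) ∈ A³; |3A| = 27.
Step 5: Check 27 ≤ 109.7600? Yes ✓.

K = 14/5, Plünnecke-Ruzsa bound K³|A| ≈ 109.7600, |3A| = 27, inequality holds.


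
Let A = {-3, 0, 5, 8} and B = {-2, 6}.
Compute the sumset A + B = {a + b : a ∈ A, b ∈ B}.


A + B = {a + b : a ∈ A, b ∈ B}.
Enumerate all |A|·|B| = 4·2 = 8 pairs (a, b) and collect distinct sums.
a = -3: -3+-2=-5, -3+6=3
a = 0: 0+-2=-2, 0+6=6
a = 5: 5+-2=3, 5+6=11
a = 8: 8+-2=6, 8+6=14
Collecting distinct sums: A + B = {-5, -2, 3, 6, 11, 14}
|A + B| = 6

A + B = {-5, -2, 3, 6, 11, 14}


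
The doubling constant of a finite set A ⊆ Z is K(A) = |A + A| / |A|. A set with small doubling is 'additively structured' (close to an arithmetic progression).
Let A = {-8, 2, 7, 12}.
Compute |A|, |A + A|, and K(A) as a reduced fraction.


|A| = 4.
Compute A + A by enumerating all 16 pairs.
A + A = {-16, -6, -1, 4, 9, 14, 19, 24}, so |A + A| = 8.
K = |A + A| / |A| = 8/4 = 2/1 ≈ 2.0000.
Reference: AP of size 4 gives K = 7/4 ≈ 1.7500; a fully generic set of size 4 gives K ≈ 2.5000.

|A| = 4, |A + A| = 8, K = 8/4 = 2/1.


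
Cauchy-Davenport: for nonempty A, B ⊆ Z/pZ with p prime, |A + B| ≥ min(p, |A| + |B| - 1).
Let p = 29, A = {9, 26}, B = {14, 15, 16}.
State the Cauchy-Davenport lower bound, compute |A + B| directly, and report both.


Cauchy-Davenport: |A + B| ≥ min(p, |A| + |B| - 1) for A, B nonempty in Z/pZ.
|A| = 2, |B| = 3, p = 29.
CD lower bound = min(29, 2 + 3 - 1) = min(29, 4) = 4.
Compute A + B mod 29 directly:
a = 9: 9+14=23, 9+15=24, 9+16=25
a = 26: 26+14=11, 26+15=12, 26+16=13
A + B = {11, 12, 13, 23, 24, 25}, so |A + B| = 6.
Verify: 6 ≥ 4? Yes ✓.

CD lower bound = 4, actual |A + B| = 6.


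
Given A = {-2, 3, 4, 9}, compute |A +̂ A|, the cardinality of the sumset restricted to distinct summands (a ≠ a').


Restricted sumset: A +̂ A = {a + a' : a ∈ A, a' ∈ A, a ≠ a'}.
Equivalently, take A + A and drop any sum 2a that is achievable ONLY as a + a for a ∈ A (i.e. sums representable only with equal summands).
Enumerate pairs (a, a') with a < a' (symmetric, so each unordered pair gives one sum; this covers all a ≠ a'):
  -2 + 3 = 1
  -2 + 4 = 2
  -2 + 9 = 7
  3 + 4 = 7
  3 + 9 = 12
  4 + 9 = 13
Collected distinct sums: {1, 2, 7, 12, 13}
|A +̂ A| = 5
(Reference bound: |A +̂ A| ≥ 2|A| - 3 for |A| ≥ 2, with |A| = 4 giving ≥ 5.)

|A +̂ A| = 5


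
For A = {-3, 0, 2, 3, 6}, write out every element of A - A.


A - A = {a - a' : a, a' ∈ A}.
Compute a - a' for each ordered pair (a, a'):
a = -3: -3--3=0, -3-0=-3, -3-2=-5, -3-3=-6, -3-6=-9
a = 0: 0--3=3, 0-0=0, 0-2=-2, 0-3=-3, 0-6=-6
a = 2: 2--3=5, 2-0=2, 2-2=0, 2-3=-1, 2-6=-4
a = 3: 3--3=6, 3-0=3, 3-2=1, 3-3=0, 3-6=-3
a = 6: 6--3=9, 6-0=6, 6-2=4, 6-3=3, 6-6=0
Collecting distinct values (and noting 0 appears from a-a):
A - A = {-9, -6, -5, -4, -3, -2, -1, 0, 1, 2, 3, 4, 5, 6, 9}
|A - A| = 15

A - A = {-9, -6, -5, -4, -3, -2, -1, 0, 1, 2, 3, 4, 5, 6, 9}


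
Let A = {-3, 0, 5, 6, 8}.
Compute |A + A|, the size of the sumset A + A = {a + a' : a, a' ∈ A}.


A + A = {a + a' : a, a' ∈ A}; |A| = 5.
General bounds: 2|A| - 1 ≤ |A + A| ≤ |A|(|A|+1)/2, i.e. 9 ≤ |A + A| ≤ 15.
Lower bound 2|A|-1 is attained iff A is an arithmetic progression.
Enumerate sums a + a' for a ≤ a' (symmetric, so this suffices):
a = -3: -3+-3=-6, -3+0=-3, -3+5=2, -3+6=3, -3+8=5
a = 0: 0+0=0, 0+5=5, 0+6=6, 0+8=8
a = 5: 5+5=10, 5+6=11, 5+8=13
a = 6: 6+6=12, 6+8=14
a = 8: 8+8=16
Distinct sums: {-6, -3, 0, 2, 3, 5, 6, 8, 10, 11, 12, 13, 14, 16}
|A + A| = 14

|A + A| = 14


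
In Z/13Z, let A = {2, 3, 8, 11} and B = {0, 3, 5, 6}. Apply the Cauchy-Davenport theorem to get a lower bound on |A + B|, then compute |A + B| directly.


Cauchy-Davenport: |A + B| ≥ min(p, |A| + |B| - 1) for A, B nonempty in Z/pZ.
|A| = 4, |B| = 4, p = 13.
CD lower bound = min(13, 4 + 4 - 1) = min(13, 7) = 7.
Compute A + B mod 13 directly:
a = 2: 2+0=2, 2+3=5, 2+5=7, 2+6=8
a = 3: 3+0=3, 3+3=6, 3+5=8, 3+6=9
a = 8: 8+0=8, 8+3=11, 8+5=0, 8+6=1
a = 11: 11+0=11, 11+3=1, 11+5=3, 11+6=4
A + B = {0, 1, 2, 3, 4, 5, 6, 7, 8, 9, 11}, so |A + B| = 11.
Verify: 11 ≥ 7? Yes ✓.

CD lower bound = 7, actual |A + B| = 11.


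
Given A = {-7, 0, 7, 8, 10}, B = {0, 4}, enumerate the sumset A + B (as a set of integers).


A + B = {a + b : a ∈ A, b ∈ B}.
Enumerate all |A|·|B| = 5·2 = 10 pairs (a, b) and collect distinct sums.
a = -7: -7+0=-7, -7+4=-3
a = 0: 0+0=0, 0+4=4
a = 7: 7+0=7, 7+4=11
a = 8: 8+0=8, 8+4=12
a = 10: 10+0=10, 10+4=14
Collecting distinct sums: A + B = {-7, -3, 0, 4, 7, 8, 10, 11, 12, 14}
|A + B| = 10

A + B = {-7, -3, 0, 4, 7, 8, 10, 11, 12, 14}


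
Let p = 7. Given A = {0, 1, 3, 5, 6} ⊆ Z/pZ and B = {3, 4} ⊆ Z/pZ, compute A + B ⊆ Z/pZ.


Work in Z/7Z: reduce every sum a + b modulo 7.
Enumerate all 10 pairs:
a = 0: 0+3=3, 0+4=4
a = 1: 1+3=4, 1+4=5
a = 3: 3+3=6, 3+4=0
a = 5: 5+3=1, 5+4=2
a = 6: 6+3=2, 6+4=3
Distinct residues collected: {0, 1, 2, 3, 4, 5, 6}
|A + B| = 7 (out of 7 total residues).

A + B = {0, 1, 2, 3, 4, 5, 6}


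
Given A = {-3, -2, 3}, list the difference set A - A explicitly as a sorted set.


A - A = {a - a' : a, a' ∈ A}.
Compute a - a' for each ordered pair (a, a'):
a = -3: -3--3=0, -3--2=-1, -3-3=-6
a = -2: -2--3=1, -2--2=0, -2-3=-5
a = 3: 3--3=6, 3--2=5, 3-3=0
Collecting distinct values (and noting 0 appears from a-a):
A - A = {-6, -5, -1, 0, 1, 5, 6}
|A - A| = 7

A - A = {-6, -5, -1, 0, 1, 5, 6}


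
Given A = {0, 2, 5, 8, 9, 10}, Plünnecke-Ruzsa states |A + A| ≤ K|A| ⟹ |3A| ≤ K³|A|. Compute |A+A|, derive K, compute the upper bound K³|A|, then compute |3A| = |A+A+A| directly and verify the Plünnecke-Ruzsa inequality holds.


|A| = 6.
Step 1: Compute A + A by enumerating all 36 pairs.
A + A = {0, 2, 4, 5, 7, 8, 9, 10, 11, 12, 13, 14, 15, 16, 17, 18, 19, 20}, so |A + A| = 18.
Step 2: Doubling constant K = |A + A|/|A| = 18/6 = 18/6 ≈ 3.0000.
Step 3: Plünnecke-Ruzsa gives |3A| ≤ K³·|A| = (3.0000)³ · 6 ≈ 162.0000.
Step 4: Compute 3A = A + A + A directly by enumerating all triples (a,b,c) ∈ A³; |3A| = 29.
Step 5: Check 29 ≤ 162.0000? Yes ✓.

K = 18/6, Plünnecke-Ruzsa bound K³|A| ≈ 162.0000, |3A| = 29, inequality holds.


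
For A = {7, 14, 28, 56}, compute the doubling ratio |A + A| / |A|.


|A| = 4.
Compute A + A by enumerating all 16 pairs.
A + A = {14, 21, 28, 35, 42, 56, 63, 70, 84, 112}, so |A + A| = 10.
K = |A + A| / |A| = 10/4 = 5/2 ≈ 2.5000.
Reference: AP of size 4 gives K = 7/4 ≈ 1.7500; a fully generic set of size 4 gives K ≈ 2.5000.

|A| = 4, |A + A| = 10, K = 10/4 = 5/2.


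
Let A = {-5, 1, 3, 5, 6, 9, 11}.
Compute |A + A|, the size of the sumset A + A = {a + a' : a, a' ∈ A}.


A + A = {a + a' : a, a' ∈ A}; |A| = 7.
General bounds: 2|A| - 1 ≤ |A + A| ≤ |A|(|A|+1)/2, i.e. 13 ≤ |A + A| ≤ 28.
Lower bound 2|A|-1 is attained iff A is an arithmetic progression.
Enumerate sums a + a' for a ≤ a' (symmetric, so this suffices):
a = -5: -5+-5=-10, -5+1=-4, -5+3=-2, -5+5=0, -5+6=1, -5+9=4, -5+11=6
a = 1: 1+1=2, 1+3=4, 1+5=6, 1+6=7, 1+9=10, 1+11=12
a = 3: 3+3=6, 3+5=8, 3+6=9, 3+9=12, 3+11=14
a = 5: 5+5=10, 5+6=11, 5+9=14, 5+11=16
a = 6: 6+6=12, 6+9=15, 6+11=17
a = 9: 9+9=18, 9+11=20
a = 11: 11+11=22
Distinct sums: {-10, -4, -2, 0, 1, 2, 4, 6, 7, 8, 9, 10, 11, 12, 14, 15, 16, 17, 18, 20, 22}
|A + A| = 21

|A + A| = 21


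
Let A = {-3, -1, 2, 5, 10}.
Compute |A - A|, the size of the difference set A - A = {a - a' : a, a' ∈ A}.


A - A = {a - a' : a, a' ∈ A}; |A| = 5.
Bounds: 2|A|-1 ≤ |A - A| ≤ |A|² - |A| + 1, i.e. 9 ≤ |A - A| ≤ 21.
Note: 0 ∈ A - A always (from a - a). The set is symmetric: if d ∈ A - A then -d ∈ A - A.
Enumerate nonzero differences d = a - a' with a > a' (then include -d):
Positive differences: {2, 3, 5, 6, 8, 11, 13}
Full difference set: {0} ∪ (positive diffs) ∪ (negative diffs).
|A - A| = 1 + 2·7 = 15 (matches direct enumeration: 15).

|A - A| = 15


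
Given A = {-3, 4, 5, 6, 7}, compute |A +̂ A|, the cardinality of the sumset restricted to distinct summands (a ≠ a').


Restricted sumset: A +̂ A = {a + a' : a ∈ A, a' ∈ A, a ≠ a'}.
Equivalently, take A + A and drop any sum 2a that is achievable ONLY as a + a for a ∈ A (i.e. sums representable only with equal summands).
Enumerate pairs (a, a') with a < a' (symmetric, so each unordered pair gives one sum; this covers all a ≠ a'):
  -3 + 4 = 1
  -3 + 5 = 2
  -3 + 6 = 3
  -3 + 7 = 4
  4 + 5 = 9
  4 + 6 = 10
  4 + 7 = 11
  5 + 6 = 11
  5 + 7 = 12
  6 + 7 = 13
Collected distinct sums: {1, 2, 3, 4, 9, 10, 11, 12, 13}
|A +̂ A| = 9
(Reference bound: |A +̂ A| ≥ 2|A| - 3 for |A| ≥ 2, with |A| = 5 giving ≥ 7.)

|A +̂ A| = 9


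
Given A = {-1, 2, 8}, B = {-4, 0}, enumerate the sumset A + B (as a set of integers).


A + B = {a + b : a ∈ A, b ∈ B}.
Enumerate all |A|·|B| = 3·2 = 6 pairs (a, b) and collect distinct sums.
a = -1: -1+-4=-5, -1+0=-1
a = 2: 2+-4=-2, 2+0=2
a = 8: 8+-4=4, 8+0=8
Collecting distinct sums: A + B = {-5, -2, -1, 2, 4, 8}
|A + B| = 6

A + B = {-5, -2, -1, 2, 4, 8}


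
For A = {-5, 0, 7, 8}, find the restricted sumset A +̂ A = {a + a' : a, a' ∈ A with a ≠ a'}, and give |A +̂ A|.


Restricted sumset: A +̂ A = {a + a' : a ∈ A, a' ∈ A, a ≠ a'}.
Equivalently, take A + A and drop any sum 2a that is achievable ONLY as a + a for a ∈ A (i.e. sums representable only with equal summands).
Enumerate pairs (a, a') with a < a' (symmetric, so each unordered pair gives one sum; this covers all a ≠ a'):
  -5 + 0 = -5
  -5 + 7 = 2
  -5 + 8 = 3
  0 + 7 = 7
  0 + 8 = 8
  7 + 8 = 15
Collected distinct sums: {-5, 2, 3, 7, 8, 15}
|A +̂ A| = 6
(Reference bound: |A +̂ A| ≥ 2|A| - 3 for |A| ≥ 2, with |A| = 4 giving ≥ 5.)

|A +̂ A| = 6


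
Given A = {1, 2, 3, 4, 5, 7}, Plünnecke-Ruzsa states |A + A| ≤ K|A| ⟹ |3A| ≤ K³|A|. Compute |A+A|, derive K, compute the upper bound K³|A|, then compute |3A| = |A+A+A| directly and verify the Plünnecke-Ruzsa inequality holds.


|A| = 6.
Step 1: Compute A + A by enumerating all 36 pairs.
A + A = {2, 3, 4, 5, 6, 7, 8, 9, 10, 11, 12, 14}, so |A + A| = 12.
Step 2: Doubling constant K = |A + A|/|A| = 12/6 = 12/6 ≈ 2.0000.
Step 3: Plünnecke-Ruzsa gives |3A| ≤ K³·|A| = (2.0000)³ · 6 ≈ 48.0000.
Step 4: Compute 3A = A + A + A directly by enumerating all triples (a,b,c) ∈ A³; |3A| = 18.
Step 5: Check 18 ≤ 48.0000? Yes ✓.

K = 12/6, Plünnecke-Ruzsa bound K³|A| ≈ 48.0000, |3A| = 18, inequality holds.


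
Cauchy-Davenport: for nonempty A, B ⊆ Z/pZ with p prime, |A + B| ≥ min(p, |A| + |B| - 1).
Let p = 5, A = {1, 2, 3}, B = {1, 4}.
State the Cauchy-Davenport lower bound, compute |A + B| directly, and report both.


Cauchy-Davenport: |A + B| ≥ min(p, |A| + |B| - 1) for A, B nonempty in Z/pZ.
|A| = 3, |B| = 2, p = 5.
CD lower bound = min(5, 3 + 2 - 1) = min(5, 4) = 4.
Compute A + B mod 5 directly:
a = 1: 1+1=2, 1+4=0
a = 2: 2+1=3, 2+4=1
a = 3: 3+1=4, 3+4=2
A + B = {0, 1, 2, 3, 4}, so |A + B| = 5.
Verify: 5 ≥ 4? Yes ✓.

CD lower bound = 4, actual |A + B| = 5.


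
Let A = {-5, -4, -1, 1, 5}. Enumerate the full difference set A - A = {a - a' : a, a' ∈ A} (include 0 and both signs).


A - A = {a - a' : a, a' ∈ A}.
Compute a - a' for each ordered pair (a, a'):
a = -5: -5--5=0, -5--4=-1, -5--1=-4, -5-1=-6, -5-5=-10
a = -4: -4--5=1, -4--4=0, -4--1=-3, -4-1=-5, -4-5=-9
a = -1: -1--5=4, -1--4=3, -1--1=0, -1-1=-2, -1-5=-6
a = 1: 1--5=6, 1--4=5, 1--1=2, 1-1=0, 1-5=-4
a = 5: 5--5=10, 5--4=9, 5--1=6, 5-1=4, 5-5=0
Collecting distinct values (and noting 0 appears from a-a):
A - A = {-10, -9, -6, -5, -4, -3, -2, -1, 0, 1, 2, 3, 4, 5, 6, 9, 10}
|A - A| = 17

A - A = {-10, -9, -6, -5, -4, -3, -2, -1, 0, 1, 2, 3, 4, 5, 6, 9, 10}


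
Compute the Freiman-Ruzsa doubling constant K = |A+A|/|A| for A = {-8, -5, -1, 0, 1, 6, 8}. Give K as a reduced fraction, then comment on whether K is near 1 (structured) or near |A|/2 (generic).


|A| = 7.
Compute A + A by enumerating all 49 pairs.
A + A = {-16, -13, -10, -9, -8, -7, -6, -5, -4, -2, -1, 0, 1, 2, 3, 5, 6, 7, 8, 9, 12, 14, 16}, so |A + A| = 23.
K = |A + A| / |A| = 23/7 (already in lowest terms) ≈ 3.2857.
Reference: AP of size 7 gives K = 13/7 ≈ 1.8571; a fully generic set of size 7 gives K ≈ 4.0000.

|A| = 7, |A + A| = 23, K = 23/7.


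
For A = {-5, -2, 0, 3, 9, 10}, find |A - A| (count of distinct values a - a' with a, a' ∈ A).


A - A = {a - a' : a, a' ∈ A}; |A| = 6.
Bounds: 2|A|-1 ≤ |A - A| ≤ |A|² - |A| + 1, i.e. 11 ≤ |A - A| ≤ 31.
Note: 0 ∈ A - A always (from a - a). The set is symmetric: if d ∈ A - A then -d ∈ A - A.
Enumerate nonzero differences d = a - a' with a > a' (then include -d):
Positive differences: {1, 2, 3, 5, 6, 7, 8, 9, 10, 11, 12, 14, 15}
Full difference set: {0} ∪ (positive diffs) ∪ (negative diffs).
|A - A| = 1 + 2·13 = 27 (matches direct enumeration: 27).

|A - A| = 27


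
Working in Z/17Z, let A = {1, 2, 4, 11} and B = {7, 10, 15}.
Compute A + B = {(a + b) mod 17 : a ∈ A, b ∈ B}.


Work in Z/17Z: reduce every sum a + b modulo 17.
Enumerate all 12 pairs:
a = 1: 1+7=8, 1+10=11, 1+15=16
a = 2: 2+7=9, 2+10=12, 2+15=0
a = 4: 4+7=11, 4+10=14, 4+15=2
a = 11: 11+7=1, 11+10=4, 11+15=9
Distinct residues collected: {0, 1, 2, 4, 8, 9, 11, 12, 14, 16}
|A + B| = 10 (out of 17 total residues).

A + B = {0, 1, 2, 4, 8, 9, 11, 12, 14, 16}


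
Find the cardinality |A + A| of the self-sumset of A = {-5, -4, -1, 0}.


A + A = {a + a' : a, a' ∈ A}; |A| = 4.
General bounds: 2|A| - 1 ≤ |A + A| ≤ |A|(|A|+1)/2, i.e. 7 ≤ |A + A| ≤ 10.
Lower bound 2|A|-1 is attained iff A is an arithmetic progression.
Enumerate sums a + a' for a ≤ a' (symmetric, so this suffices):
a = -5: -5+-5=-10, -5+-4=-9, -5+-1=-6, -5+0=-5
a = -4: -4+-4=-8, -4+-1=-5, -4+0=-4
a = -1: -1+-1=-2, -1+0=-1
a = 0: 0+0=0
Distinct sums: {-10, -9, -8, -6, -5, -4, -2, -1, 0}
|A + A| = 9

|A + A| = 9


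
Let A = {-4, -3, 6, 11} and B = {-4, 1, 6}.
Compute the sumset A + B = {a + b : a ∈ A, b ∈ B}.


A + B = {a + b : a ∈ A, b ∈ B}.
Enumerate all |A|·|B| = 4·3 = 12 pairs (a, b) and collect distinct sums.
a = -4: -4+-4=-8, -4+1=-3, -4+6=2
a = -3: -3+-4=-7, -3+1=-2, -3+6=3
a = 6: 6+-4=2, 6+1=7, 6+6=12
a = 11: 11+-4=7, 11+1=12, 11+6=17
Collecting distinct sums: A + B = {-8, -7, -3, -2, 2, 3, 7, 12, 17}
|A + B| = 9

A + B = {-8, -7, -3, -2, 2, 3, 7, 12, 17}


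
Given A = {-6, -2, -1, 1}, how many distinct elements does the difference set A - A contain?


A - A = {a - a' : a, a' ∈ A}; |A| = 4.
Bounds: 2|A|-1 ≤ |A - A| ≤ |A|² - |A| + 1, i.e. 7 ≤ |A - A| ≤ 13.
Note: 0 ∈ A - A always (from a - a). The set is symmetric: if d ∈ A - A then -d ∈ A - A.
Enumerate nonzero differences d = a - a' with a > a' (then include -d):
Positive differences: {1, 2, 3, 4, 5, 7}
Full difference set: {0} ∪ (positive diffs) ∪ (negative diffs).
|A - A| = 1 + 2·6 = 13 (matches direct enumeration: 13).

|A - A| = 13


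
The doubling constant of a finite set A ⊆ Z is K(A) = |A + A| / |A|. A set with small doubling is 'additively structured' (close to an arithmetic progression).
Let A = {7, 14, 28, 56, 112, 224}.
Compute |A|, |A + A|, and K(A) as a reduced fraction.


|A| = 6.
Compute A + A by enumerating all 36 pairs.
A + A = {14, 21, 28, 35, 42, 56, 63, 70, 84, 112, 119, 126, 140, 168, 224, 231, 238, 252, 280, 336, 448}, so |A + A| = 21.
K = |A + A| / |A| = 21/6 = 7/2 ≈ 3.5000.
Reference: AP of size 6 gives K = 11/6 ≈ 1.8333; a fully generic set of size 6 gives K ≈ 3.5000.

|A| = 6, |A + A| = 21, K = 21/6 = 7/2.


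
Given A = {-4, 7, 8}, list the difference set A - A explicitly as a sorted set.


A - A = {a - a' : a, a' ∈ A}.
Compute a - a' for each ordered pair (a, a'):
a = -4: -4--4=0, -4-7=-11, -4-8=-12
a = 7: 7--4=11, 7-7=0, 7-8=-1
a = 8: 8--4=12, 8-7=1, 8-8=0
Collecting distinct values (and noting 0 appears from a-a):
A - A = {-12, -11, -1, 0, 1, 11, 12}
|A - A| = 7

A - A = {-12, -11, -1, 0, 1, 11, 12}


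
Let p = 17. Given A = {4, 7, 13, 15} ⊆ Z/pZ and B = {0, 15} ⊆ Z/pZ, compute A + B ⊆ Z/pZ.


Work in Z/17Z: reduce every sum a + b modulo 17.
Enumerate all 8 pairs:
a = 4: 4+0=4, 4+15=2
a = 7: 7+0=7, 7+15=5
a = 13: 13+0=13, 13+15=11
a = 15: 15+0=15, 15+15=13
Distinct residues collected: {2, 4, 5, 7, 11, 13, 15}
|A + B| = 7 (out of 17 total residues).

A + B = {2, 4, 5, 7, 11, 13, 15}


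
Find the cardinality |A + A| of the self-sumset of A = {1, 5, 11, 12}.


A + A = {a + a' : a, a' ∈ A}; |A| = 4.
General bounds: 2|A| - 1 ≤ |A + A| ≤ |A|(|A|+1)/2, i.e. 7 ≤ |A + A| ≤ 10.
Lower bound 2|A|-1 is attained iff A is an arithmetic progression.
Enumerate sums a + a' for a ≤ a' (symmetric, so this suffices):
a = 1: 1+1=2, 1+5=6, 1+11=12, 1+12=13
a = 5: 5+5=10, 5+11=16, 5+12=17
a = 11: 11+11=22, 11+12=23
a = 12: 12+12=24
Distinct sums: {2, 6, 10, 12, 13, 16, 17, 22, 23, 24}
|A + A| = 10

|A + A| = 10


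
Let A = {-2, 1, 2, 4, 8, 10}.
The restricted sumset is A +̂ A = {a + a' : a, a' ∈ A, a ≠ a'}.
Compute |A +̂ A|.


Restricted sumset: A +̂ A = {a + a' : a ∈ A, a' ∈ A, a ≠ a'}.
Equivalently, take A + A and drop any sum 2a that is achievable ONLY as a + a for a ∈ A (i.e. sums representable only with equal summands).
Enumerate pairs (a, a') with a < a' (symmetric, so each unordered pair gives one sum; this covers all a ≠ a'):
  -2 + 1 = -1
  -2 + 2 = 0
  -2 + 4 = 2
  -2 + 8 = 6
  -2 + 10 = 8
  1 + 2 = 3
  1 + 4 = 5
  1 + 8 = 9
  1 + 10 = 11
  2 + 4 = 6
  2 + 8 = 10
  2 + 10 = 12
  4 + 8 = 12
  4 + 10 = 14
  8 + 10 = 18
Collected distinct sums: {-1, 0, 2, 3, 5, 6, 8, 9, 10, 11, 12, 14, 18}
|A +̂ A| = 13
(Reference bound: |A +̂ A| ≥ 2|A| - 3 for |A| ≥ 2, with |A| = 6 giving ≥ 9.)

|A +̂ A| = 13


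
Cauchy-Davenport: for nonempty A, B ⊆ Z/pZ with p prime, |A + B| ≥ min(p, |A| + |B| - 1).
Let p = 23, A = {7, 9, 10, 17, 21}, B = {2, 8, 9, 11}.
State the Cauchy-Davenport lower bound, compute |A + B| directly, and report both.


Cauchy-Davenport: |A + B| ≥ min(p, |A| + |B| - 1) for A, B nonempty in Z/pZ.
|A| = 5, |B| = 4, p = 23.
CD lower bound = min(23, 5 + 4 - 1) = min(23, 8) = 8.
Compute A + B mod 23 directly:
a = 7: 7+2=9, 7+8=15, 7+9=16, 7+11=18
a = 9: 9+2=11, 9+8=17, 9+9=18, 9+11=20
a = 10: 10+2=12, 10+8=18, 10+9=19, 10+11=21
a = 17: 17+2=19, 17+8=2, 17+9=3, 17+11=5
a = 21: 21+2=0, 21+8=6, 21+9=7, 21+11=9
A + B = {0, 2, 3, 5, 6, 7, 9, 11, 12, 15, 16, 17, 18, 19, 20, 21}, so |A + B| = 16.
Verify: 16 ≥ 8? Yes ✓.

CD lower bound = 8, actual |A + B| = 16.


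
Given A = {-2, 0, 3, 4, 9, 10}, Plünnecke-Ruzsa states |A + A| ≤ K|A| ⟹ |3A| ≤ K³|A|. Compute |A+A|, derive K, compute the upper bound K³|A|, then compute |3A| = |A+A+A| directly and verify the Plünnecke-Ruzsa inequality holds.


|A| = 6.
Step 1: Compute A + A by enumerating all 36 pairs.
A + A = {-4, -2, 0, 1, 2, 3, 4, 6, 7, 8, 9, 10, 12, 13, 14, 18, 19, 20}, so |A + A| = 18.
Step 2: Doubling constant K = |A + A|/|A| = 18/6 = 18/6 ≈ 3.0000.
Step 3: Plünnecke-Ruzsa gives |3A| ≤ K³·|A| = (3.0000)³ · 6 ≈ 162.0000.
Step 4: Compute 3A = A + A + A directly by enumerating all triples (a,b,c) ∈ A³; |3A| = 33.
Step 5: Check 33 ≤ 162.0000? Yes ✓.

K = 18/6, Plünnecke-Ruzsa bound K³|A| ≈ 162.0000, |3A| = 33, inequality holds.


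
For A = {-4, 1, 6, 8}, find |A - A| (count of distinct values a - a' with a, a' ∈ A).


A - A = {a - a' : a, a' ∈ A}; |A| = 4.
Bounds: 2|A|-1 ≤ |A - A| ≤ |A|² - |A| + 1, i.e. 7 ≤ |A - A| ≤ 13.
Note: 0 ∈ A - A always (from a - a). The set is symmetric: if d ∈ A - A then -d ∈ A - A.
Enumerate nonzero differences d = a - a' with a > a' (then include -d):
Positive differences: {2, 5, 7, 10, 12}
Full difference set: {0} ∪ (positive diffs) ∪ (negative diffs).
|A - A| = 1 + 2·5 = 11 (matches direct enumeration: 11).

|A - A| = 11


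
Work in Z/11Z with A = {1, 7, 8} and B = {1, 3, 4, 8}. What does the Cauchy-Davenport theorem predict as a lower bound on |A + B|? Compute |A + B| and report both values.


Cauchy-Davenport: |A + B| ≥ min(p, |A| + |B| - 1) for A, B nonempty in Z/pZ.
|A| = 3, |B| = 4, p = 11.
CD lower bound = min(11, 3 + 4 - 1) = min(11, 6) = 6.
Compute A + B mod 11 directly:
a = 1: 1+1=2, 1+3=4, 1+4=5, 1+8=9
a = 7: 7+1=8, 7+3=10, 7+4=0, 7+8=4
a = 8: 8+1=9, 8+3=0, 8+4=1, 8+8=5
A + B = {0, 1, 2, 4, 5, 8, 9, 10}, so |A + B| = 8.
Verify: 8 ≥ 6? Yes ✓.

CD lower bound = 6, actual |A + B| = 8.


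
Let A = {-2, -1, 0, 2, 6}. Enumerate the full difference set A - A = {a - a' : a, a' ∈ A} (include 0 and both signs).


A - A = {a - a' : a, a' ∈ A}.
Compute a - a' for each ordered pair (a, a'):
a = -2: -2--2=0, -2--1=-1, -2-0=-2, -2-2=-4, -2-6=-8
a = -1: -1--2=1, -1--1=0, -1-0=-1, -1-2=-3, -1-6=-7
a = 0: 0--2=2, 0--1=1, 0-0=0, 0-2=-2, 0-6=-6
a = 2: 2--2=4, 2--1=3, 2-0=2, 2-2=0, 2-6=-4
a = 6: 6--2=8, 6--1=7, 6-0=6, 6-2=4, 6-6=0
Collecting distinct values (and noting 0 appears from a-a):
A - A = {-8, -7, -6, -4, -3, -2, -1, 0, 1, 2, 3, 4, 6, 7, 8}
|A - A| = 15

A - A = {-8, -7, -6, -4, -3, -2, -1, 0, 1, 2, 3, 4, 6, 7, 8}


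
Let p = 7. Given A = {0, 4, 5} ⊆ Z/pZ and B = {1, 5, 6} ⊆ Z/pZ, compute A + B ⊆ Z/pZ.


Work in Z/7Z: reduce every sum a + b modulo 7.
Enumerate all 9 pairs:
a = 0: 0+1=1, 0+5=5, 0+6=6
a = 4: 4+1=5, 4+5=2, 4+6=3
a = 5: 5+1=6, 5+5=3, 5+6=4
Distinct residues collected: {1, 2, 3, 4, 5, 6}
|A + B| = 6 (out of 7 total residues).

A + B = {1, 2, 3, 4, 5, 6}


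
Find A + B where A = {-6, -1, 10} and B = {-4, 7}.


A + B = {a + b : a ∈ A, b ∈ B}.
Enumerate all |A|·|B| = 3·2 = 6 pairs (a, b) and collect distinct sums.
a = -6: -6+-4=-10, -6+7=1
a = -1: -1+-4=-5, -1+7=6
a = 10: 10+-4=6, 10+7=17
Collecting distinct sums: A + B = {-10, -5, 1, 6, 17}
|A + B| = 5

A + B = {-10, -5, 1, 6, 17}


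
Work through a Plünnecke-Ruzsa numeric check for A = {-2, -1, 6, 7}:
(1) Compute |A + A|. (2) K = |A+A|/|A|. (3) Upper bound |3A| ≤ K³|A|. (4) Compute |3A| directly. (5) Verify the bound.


|A| = 4.
Step 1: Compute A + A by enumerating all 16 pairs.
A + A = {-4, -3, -2, 4, 5, 6, 12, 13, 14}, so |A + A| = 9.
Step 2: Doubling constant K = |A + A|/|A| = 9/4 = 9/4 ≈ 2.2500.
Step 3: Plünnecke-Ruzsa gives |3A| ≤ K³·|A| = (2.2500)³ · 4 ≈ 45.5625.
Step 4: Compute 3A = A + A + A directly by enumerating all triples (a,b,c) ∈ A³; |3A| = 16.
Step 5: Check 16 ≤ 45.5625? Yes ✓.

K = 9/4, Plünnecke-Ruzsa bound K³|A| ≈ 45.5625, |3A| = 16, inequality holds.


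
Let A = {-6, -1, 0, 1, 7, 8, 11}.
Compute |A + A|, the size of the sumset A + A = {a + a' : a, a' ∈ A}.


A + A = {a + a' : a, a' ∈ A}; |A| = 7.
General bounds: 2|A| - 1 ≤ |A + A| ≤ |A|(|A|+1)/2, i.e. 13 ≤ |A + A| ≤ 28.
Lower bound 2|A|-1 is attained iff A is an arithmetic progression.
Enumerate sums a + a' for a ≤ a' (symmetric, so this suffices):
a = -6: -6+-6=-12, -6+-1=-7, -6+0=-6, -6+1=-5, -6+7=1, -6+8=2, -6+11=5
a = -1: -1+-1=-2, -1+0=-1, -1+1=0, -1+7=6, -1+8=7, -1+11=10
a = 0: 0+0=0, 0+1=1, 0+7=7, 0+8=8, 0+11=11
a = 1: 1+1=2, 1+7=8, 1+8=9, 1+11=12
a = 7: 7+7=14, 7+8=15, 7+11=18
a = 8: 8+8=16, 8+11=19
a = 11: 11+11=22
Distinct sums: {-12, -7, -6, -5, -2, -1, 0, 1, 2, 5, 6, 7, 8, 9, 10, 11, 12, 14, 15, 16, 18, 19, 22}
|A + A| = 23

|A + A| = 23


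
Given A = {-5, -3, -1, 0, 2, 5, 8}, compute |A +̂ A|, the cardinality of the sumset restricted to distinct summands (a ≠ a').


Restricted sumset: A +̂ A = {a + a' : a ∈ A, a' ∈ A, a ≠ a'}.
Equivalently, take A + A and drop any sum 2a that is achievable ONLY as a + a for a ∈ A (i.e. sums representable only with equal summands).
Enumerate pairs (a, a') with a < a' (symmetric, so each unordered pair gives one sum; this covers all a ≠ a'):
  -5 + -3 = -8
  -5 + -1 = -6
  -5 + 0 = -5
  -5 + 2 = -3
  -5 + 5 = 0
  -5 + 8 = 3
  -3 + -1 = -4
  -3 + 0 = -3
  -3 + 2 = -1
  -3 + 5 = 2
  -3 + 8 = 5
  -1 + 0 = -1
  -1 + 2 = 1
  -1 + 5 = 4
  -1 + 8 = 7
  0 + 2 = 2
  0 + 5 = 5
  0 + 8 = 8
  2 + 5 = 7
  2 + 8 = 10
  5 + 8 = 13
Collected distinct sums: {-8, -6, -5, -4, -3, -1, 0, 1, 2, 3, 4, 5, 7, 8, 10, 13}
|A +̂ A| = 16
(Reference bound: |A +̂ A| ≥ 2|A| - 3 for |A| ≥ 2, with |A| = 7 giving ≥ 11.)

|A +̂ A| = 16


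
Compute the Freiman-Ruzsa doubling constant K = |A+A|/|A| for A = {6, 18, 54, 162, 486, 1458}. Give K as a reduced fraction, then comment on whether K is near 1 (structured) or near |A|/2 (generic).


|A| = 6.
Compute A + A by enumerating all 36 pairs.
A + A = {12, 24, 36, 60, 72, 108, 168, 180, 216, 324, 492, 504, 540, 648, 972, 1464, 1476, 1512, 1620, 1944, 2916}, so |A + A| = 21.
K = |A + A| / |A| = 21/6 = 7/2 ≈ 3.5000.
Reference: AP of size 6 gives K = 11/6 ≈ 1.8333; a fully generic set of size 6 gives K ≈ 3.5000.

|A| = 6, |A + A| = 21, K = 21/6 = 7/2.


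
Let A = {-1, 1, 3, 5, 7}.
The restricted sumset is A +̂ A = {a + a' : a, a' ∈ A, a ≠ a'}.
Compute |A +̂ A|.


Restricted sumset: A +̂ A = {a + a' : a ∈ A, a' ∈ A, a ≠ a'}.
Equivalently, take A + A and drop any sum 2a that is achievable ONLY as a + a for a ∈ A (i.e. sums representable only with equal summands).
Enumerate pairs (a, a') with a < a' (symmetric, so each unordered pair gives one sum; this covers all a ≠ a'):
  -1 + 1 = 0
  -1 + 3 = 2
  -1 + 5 = 4
  -1 + 7 = 6
  1 + 3 = 4
  1 + 5 = 6
  1 + 7 = 8
  3 + 5 = 8
  3 + 7 = 10
  5 + 7 = 12
Collected distinct sums: {0, 2, 4, 6, 8, 10, 12}
|A +̂ A| = 7
(Reference bound: |A +̂ A| ≥ 2|A| - 3 for |A| ≥ 2, with |A| = 5 giving ≥ 7.)

|A +̂ A| = 7


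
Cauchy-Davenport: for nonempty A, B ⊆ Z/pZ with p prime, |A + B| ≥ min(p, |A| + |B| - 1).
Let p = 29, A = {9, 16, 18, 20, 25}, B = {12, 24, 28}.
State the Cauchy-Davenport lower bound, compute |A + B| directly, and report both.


Cauchy-Davenport: |A + B| ≥ min(p, |A| + |B| - 1) for A, B nonempty in Z/pZ.
|A| = 5, |B| = 3, p = 29.
CD lower bound = min(29, 5 + 3 - 1) = min(29, 7) = 7.
Compute A + B mod 29 directly:
a = 9: 9+12=21, 9+24=4, 9+28=8
a = 16: 16+12=28, 16+24=11, 16+28=15
a = 18: 18+12=1, 18+24=13, 18+28=17
a = 20: 20+12=3, 20+24=15, 20+28=19
a = 25: 25+12=8, 25+24=20, 25+28=24
A + B = {1, 3, 4, 8, 11, 13, 15, 17, 19, 20, 21, 24, 28}, so |A + B| = 13.
Verify: 13 ≥ 7? Yes ✓.

CD lower bound = 7, actual |A + B| = 13.


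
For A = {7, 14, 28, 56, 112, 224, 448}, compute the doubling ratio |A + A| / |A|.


|A| = 7.
Compute A + A by enumerating all 49 pairs.
A + A = {14, 21, 28, 35, 42, 56, 63, 70, 84, 112, 119, 126, 140, 168, 224, 231, 238, 252, 280, 336, 448, 455, 462, 476, 504, 560, 672, 896}, so |A + A| = 28.
K = |A + A| / |A| = 28/7 = 4/1 ≈ 4.0000.
Reference: AP of size 7 gives K = 13/7 ≈ 1.8571; a fully generic set of size 7 gives K ≈ 4.0000.

|A| = 7, |A + A| = 28, K = 28/7 = 4/1.


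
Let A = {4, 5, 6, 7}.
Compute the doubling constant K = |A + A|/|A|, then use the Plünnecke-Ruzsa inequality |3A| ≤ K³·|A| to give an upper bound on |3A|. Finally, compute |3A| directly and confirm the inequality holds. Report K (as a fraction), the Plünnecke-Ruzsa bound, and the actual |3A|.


|A| = 4.
Step 1: Compute A + A by enumerating all 16 pairs.
A + A = {8, 9, 10, 11, 12, 13, 14}, so |A + A| = 7.
Step 2: Doubling constant K = |A + A|/|A| = 7/4 = 7/4 ≈ 1.7500.
Step 3: Plünnecke-Ruzsa gives |3A| ≤ K³·|A| = (1.7500)³ · 4 ≈ 21.4375.
Step 4: Compute 3A = A + A + A directly by enumerating all triples (a,b,c) ∈ A³; |3A| = 10.
Step 5: Check 10 ≤ 21.4375? Yes ✓.

K = 7/4, Plünnecke-Ruzsa bound K³|A| ≈ 21.4375, |3A| = 10, inequality holds.


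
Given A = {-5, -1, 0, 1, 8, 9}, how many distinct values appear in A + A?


A + A = {a + a' : a, a' ∈ A}; |A| = 6.
General bounds: 2|A| - 1 ≤ |A + A| ≤ |A|(|A|+1)/2, i.e. 11 ≤ |A + A| ≤ 21.
Lower bound 2|A|-1 is attained iff A is an arithmetic progression.
Enumerate sums a + a' for a ≤ a' (symmetric, so this suffices):
a = -5: -5+-5=-10, -5+-1=-6, -5+0=-5, -5+1=-4, -5+8=3, -5+9=4
a = -1: -1+-1=-2, -1+0=-1, -1+1=0, -1+8=7, -1+9=8
a = 0: 0+0=0, 0+1=1, 0+8=8, 0+9=9
a = 1: 1+1=2, 1+8=9, 1+9=10
a = 8: 8+8=16, 8+9=17
a = 9: 9+9=18
Distinct sums: {-10, -6, -5, -4, -2, -1, 0, 1, 2, 3, 4, 7, 8, 9, 10, 16, 17, 18}
|A + A| = 18

|A + A| = 18


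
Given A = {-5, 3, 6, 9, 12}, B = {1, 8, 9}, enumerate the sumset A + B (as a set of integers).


A + B = {a + b : a ∈ A, b ∈ B}.
Enumerate all |A|·|B| = 5·3 = 15 pairs (a, b) and collect distinct sums.
a = -5: -5+1=-4, -5+8=3, -5+9=4
a = 3: 3+1=4, 3+8=11, 3+9=12
a = 6: 6+1=7, 6+8=14, 6+9=15
a = 9: 9+1=10, 9+8=17, 9+9=18
a = 12: 12+1=13, 12+8=20, 12+9=21
Collecting distinct sums: A + B = {-4, 3, 4, 7, 10, 11, 12, 13, 14, 15, 17, 18, 20, 21}
|A + B| = 14

A + B = {-4, 3, 4, 7, 10, 11, 12, 13, 14, 15, 17, 18, 20, 21}


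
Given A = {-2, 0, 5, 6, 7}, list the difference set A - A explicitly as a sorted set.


A - A = {a - a' : a, a' ∈ A}.
Compute a - a' for each ordered pair (a, a'):
a = -2: -2--2=0, -2-0=-2, -2-5=-7, -2-6=-8, -2-7=-9
a = 0: 0--2=2, 0-0=0, 0-5=-5, 0-6=-6, 0-7=-7
a = 5: 5--2=7, 5-0=5, 5-5=0, 5-6=-1, 5-7=-2
a = 6: 6--2=8, 6-0=6, 6-5=1, 6-6=0, 6-7=-1
a = 7: 7--2=9, 7-0=7, 7-5=2, 7-6=1, 7-7=0
Collecting distinct values (and noting 0 appears from a-a):
A - A = {-9, -8, -7, -6, -5, -2, -1, 0, 1, 2, 5, 6, 7, 8, 9}
|A - A| = 15

A - A = {-9, -8, -7, -6, -5, -2, -1, 0, 1, 2, 5, 6, 7, 8, 9}


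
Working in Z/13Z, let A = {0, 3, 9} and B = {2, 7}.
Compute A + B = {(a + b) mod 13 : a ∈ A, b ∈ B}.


Work in Z/13Z: reduce every sum a + b modulo 13.
Enumerate all 6 pairs:
a = 0: 0+2=2, 0+7=7
a = 3: 3+2=5, 3+7=10
a = 9: 9+2=11, 9+7=3
Distinct residues collected: {2, 3, 5, 7, 10, 11}
|A + B| = 6 (out of 13 total residues).

A + B = {2, 3, 5, 7, 10, 11}


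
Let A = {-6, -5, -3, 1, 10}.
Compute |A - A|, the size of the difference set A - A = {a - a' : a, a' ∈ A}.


A - A = {a - a' : a, a' ∈ A}; |A| = 5.
Bounds: 2|A|-1 ≤ |A - A| ≤ |A|² - |A| + 1, i.e. 9 ≤ |A - A| ≤ 21.
Note: 0 ∈ A - A always (from a - a). The set is symmetric: if d ∈ A - A then -d ∈ A - A.
Enumerate nonzero differences d = a - a' with a > a' (then include -d):
Positive differences: {1, 2, 3, 4, 6, 7, 9, 13, 15, 16}
Full difference set: {0} ∪ (positive diffs) ∪ (negative diffs).
|A - A| = 1 + 2·10 = 21 (matches direct enumeration: 21).

|A - A| = 21


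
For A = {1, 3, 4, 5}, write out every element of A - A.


A - A = {a - a' : a, a' ∈ A}.
Compute a - a' for each ordered pair (a, a'):
a = 1: 1-1=0, 1-3=-2, 1-4=-3, 1-5=-4
a = 3: 3-1=2, 3-3=0, 3-4=-1, 3-5=-2
a = 4: 4-1=3, 4-3=1, 4-4=0, 4-5=-1
a = 5: 5-1=4, 5-3=2, 5-4=1, 5-5=0
Collecting distinct values (and noting 0 appears from a-a):
A - A = {-4, -3, -2, -1, 0, 1, 2, 3, 4}
|A - A| = 9

A - A = {-4, -3, -2, -1, 0, 1, 2, 3, 4}


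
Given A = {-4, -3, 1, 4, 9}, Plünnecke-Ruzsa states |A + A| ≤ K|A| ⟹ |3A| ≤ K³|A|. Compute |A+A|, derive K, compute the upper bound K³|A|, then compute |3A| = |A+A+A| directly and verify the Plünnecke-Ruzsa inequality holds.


|A| = 5.
Step 1: Compute A + A by enumerating all 25 pairs.
A + A = {-8, -7, -6, -3, -2, 0, 1, 2, 5, 6, 8, 10, 13, 18}, so |A + A| = 14.
Step 2: Doubling constant K = |A + A|/|A| = 14/5 = 14/5 ≈ 2.8000.
Step 3: Plünnecke-Ruzsa gives |3A| ≤ K³·|A| = (2.8000)³ · 5 ≈ 109.7600.
Step 4: Compute 3A = A + A + A directly by enumerating all triples (a,b,c) ∈ A³; |3A| = 28.
Step 5: Check 28 ≤ 109.7600? Yes ✓.

K = 14/5, Plünnecke-Ruzsa bound K³|A| ≈ 109.7600, |3A| = 28, inequality holds.


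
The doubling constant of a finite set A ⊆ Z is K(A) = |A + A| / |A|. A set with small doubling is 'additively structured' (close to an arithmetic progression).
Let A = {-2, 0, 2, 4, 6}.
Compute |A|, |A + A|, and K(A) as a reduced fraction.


|A| = 5.
Compute A + A by enumerating all 25 pairs.
A + A = {-4, -2, 0, 2, 4, 6, 8, 10, 12}, so |A + A| = 9.
K = |A + A| / |A| = 9/5 (already in lowest terms) ≈ 1.8000.
Reference: AP of size 5 gives K = 9/5 ≈ 1.8000; a fully generic set of size 5 gives K ≈ 3.0000.

|A| = 5, |A + A| = 9, K = 9/5.


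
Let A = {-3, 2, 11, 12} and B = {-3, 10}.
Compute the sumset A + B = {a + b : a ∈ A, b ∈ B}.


A + B = {a + b : a ∈ A, b ∈ B}.
Enumerate all |A|·|B| = 4·2 = 8 pairs (a, b) and collect distinct sums.
a = -3: -3+-3=-6, -3+10=7
a = 2: 2+-3=-1, 2+10=12
a = 11: 11+-3=8, 11+10=21
a = 12: 12+-3=9, 12+10=22
Collecting distinct sums: A + B = {-6, -1, 7, 8, 9, 12, 21, 22}
|A + B| = 8

A + B = {-6, -1, 7, 8, 9, 12, 21, 22}


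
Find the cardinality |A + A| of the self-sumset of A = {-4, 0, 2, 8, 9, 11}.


A + A = {a + a' : a, a' ∈ A}; |A| = 6.
General bounds: 2|A| - 1 ≤ |A + A| ≤ |A|(|A|+1)/2, i.e. 11 ≤ |A + A| ≤ 21.
Lower bound 2|A|-1 is attained iff A is an arithmetic progression.
Enumerate sums a + a' for a ≤ a' (symmetric, so this suffices):
a = -4: -4+-4=-8, -4+0=-4, -4+2=-2, -4+8=4, -4+9=5, -4+11=7
a = 0: 0+0=0, 0+2=2, 0+8=8, 0+9=9, 0+11=11
a = 2: 2+2=4, 2+8=10, 2+9=11, 2+11=13
a = 8: 8+8=16, 8+9=17, 8+11=19
a = 9: 9+9=18, 9+11=20
a = 11: 11+11=22
Distinct sums: {-8, -4, -2, 0, 2, 4, 5, 7, 8, 9, 10, 11, 13, 16, 17, 18, 19, 20, 22}
|A + A| = 19

|A + A| = 19


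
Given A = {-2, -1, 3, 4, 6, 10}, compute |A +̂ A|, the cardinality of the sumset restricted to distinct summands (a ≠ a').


Restricted sumset: A +̂ A = {a + a' : a ∈ A, a' ∈ A, a ≠ a'}.
Equivalently, take A + A and drop any sum 2a that is achievable ONLY as a + a for a ∈ A (i.e. sums representable only with equal summands).
Enumerate pairs (a, a') with a < a' (symmetric, so each unordered pair gives one sum; this covers all a ≠ a'):
  -2 + -1 = -3
  -2 + 3 = 1
  -2 + 4 = 2
  -2 + 6 = 4
  -2 + 10 = 8
  -1 + 3 = 2
  -1 + 4 = 3
  -1 + 6 = 5
  -1 + 10 = 9
  3 + 4 = 7
  3 + 6 = 9
  3 + 10 = 13
  4 + 6 = 10
  4 + 10 = 14
  6 + 10 = 16
Collected distinct sums: {-3, 1, 2, 3, 4, 5, 7, 8, 9, 10, 13, 14, 16}
|A +̂ A| = 13
(Reference bound: |A +̂ A| ≥ 2|A| - 3 for |A| ≥ 2, with |A| = 6 giving ≥ 9.)

|A +̂ A| = 13


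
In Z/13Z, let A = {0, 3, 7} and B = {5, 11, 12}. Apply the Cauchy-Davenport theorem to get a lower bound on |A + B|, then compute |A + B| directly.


Cauchy-Davenport: |A + B| ≥ min(p, |A| + |B| - 1) for A, B nonempty in Z/pZ.
|A| = 3, |B| = 3, p = 13.
CD lower bound = min(13, 3 + 3 - 1) = min(13, 5) = 5.
Compute A + B mod 13 directly:
a = 0: 0+5=5, 0+11=11, 0+12=12
a = 3: 3+5=8, 3+11=1, 3+12=2
a = 7: 7+5=12, 7+11=5, 7+12=6
A + B = {1, 2, 5, 6, 8, 11, 12}, so |A + B| = 7.
Verify: 7 ≥ 5? Yes ✓.

CD lower bound = 5, actual |A + B| = 7.
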